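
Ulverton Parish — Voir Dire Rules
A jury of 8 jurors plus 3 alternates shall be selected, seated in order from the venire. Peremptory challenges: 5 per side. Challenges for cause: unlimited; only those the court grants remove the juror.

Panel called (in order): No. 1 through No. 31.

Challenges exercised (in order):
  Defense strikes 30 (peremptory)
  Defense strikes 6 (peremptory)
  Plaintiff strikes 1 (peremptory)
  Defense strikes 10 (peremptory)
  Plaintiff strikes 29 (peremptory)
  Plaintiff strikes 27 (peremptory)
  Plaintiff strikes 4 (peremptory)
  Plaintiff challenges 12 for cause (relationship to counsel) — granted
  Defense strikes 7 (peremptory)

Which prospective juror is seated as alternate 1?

15

Removed: #1, #4, #6, #7, #10, #12, #27, #29, #30.
Filling seats in venire order through position 9: #2, #3, #5, #8, #9, #11, #13, #14, #15.
So alternate 1 is #15.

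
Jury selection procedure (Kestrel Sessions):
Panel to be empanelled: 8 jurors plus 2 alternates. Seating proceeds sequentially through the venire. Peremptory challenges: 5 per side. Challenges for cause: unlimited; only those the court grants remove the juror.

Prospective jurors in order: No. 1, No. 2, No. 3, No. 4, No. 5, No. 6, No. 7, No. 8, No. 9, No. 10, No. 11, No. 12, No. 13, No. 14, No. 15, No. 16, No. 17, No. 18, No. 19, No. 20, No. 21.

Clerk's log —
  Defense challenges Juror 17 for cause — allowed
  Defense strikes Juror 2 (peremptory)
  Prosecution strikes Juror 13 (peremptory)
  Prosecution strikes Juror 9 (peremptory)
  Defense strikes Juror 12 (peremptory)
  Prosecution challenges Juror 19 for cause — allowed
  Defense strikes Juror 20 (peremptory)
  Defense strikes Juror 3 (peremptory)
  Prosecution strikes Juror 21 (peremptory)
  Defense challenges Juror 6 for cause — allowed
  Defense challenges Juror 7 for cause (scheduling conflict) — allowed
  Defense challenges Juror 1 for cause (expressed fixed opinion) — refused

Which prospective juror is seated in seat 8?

Removed: #2, #3, #6, #7, #9, #12, #13, #17, #19, #20, #21. (#1 stays — for-cause denied.)
Filling seats in venire order through position 8: #1, #4, #5, #8, #10, #11, #14, #15.
So seat 8 is #15.

15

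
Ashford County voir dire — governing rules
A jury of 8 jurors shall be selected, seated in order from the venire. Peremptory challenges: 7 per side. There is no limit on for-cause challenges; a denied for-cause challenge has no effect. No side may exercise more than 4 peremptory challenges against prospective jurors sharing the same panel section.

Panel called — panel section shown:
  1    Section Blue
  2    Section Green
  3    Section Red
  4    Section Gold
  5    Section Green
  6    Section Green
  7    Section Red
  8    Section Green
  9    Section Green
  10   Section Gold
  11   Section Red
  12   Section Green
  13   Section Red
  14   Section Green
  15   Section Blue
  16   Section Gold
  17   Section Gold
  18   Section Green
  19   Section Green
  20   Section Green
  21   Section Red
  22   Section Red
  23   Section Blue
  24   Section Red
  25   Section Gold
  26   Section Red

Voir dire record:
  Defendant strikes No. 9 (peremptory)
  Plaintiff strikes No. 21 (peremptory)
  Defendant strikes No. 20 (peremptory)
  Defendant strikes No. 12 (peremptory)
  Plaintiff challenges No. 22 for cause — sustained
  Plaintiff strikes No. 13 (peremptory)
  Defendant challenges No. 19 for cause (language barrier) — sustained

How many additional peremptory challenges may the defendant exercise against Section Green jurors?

Defendant peremptories so far: #9, #20, #12 — 3 of 7 used, 4 left overall.
Against Section Green: #9, #20, #12 — 3 used; per-section cap 4 leaves 1.
Binding limit: min(4, 1) = 1.

1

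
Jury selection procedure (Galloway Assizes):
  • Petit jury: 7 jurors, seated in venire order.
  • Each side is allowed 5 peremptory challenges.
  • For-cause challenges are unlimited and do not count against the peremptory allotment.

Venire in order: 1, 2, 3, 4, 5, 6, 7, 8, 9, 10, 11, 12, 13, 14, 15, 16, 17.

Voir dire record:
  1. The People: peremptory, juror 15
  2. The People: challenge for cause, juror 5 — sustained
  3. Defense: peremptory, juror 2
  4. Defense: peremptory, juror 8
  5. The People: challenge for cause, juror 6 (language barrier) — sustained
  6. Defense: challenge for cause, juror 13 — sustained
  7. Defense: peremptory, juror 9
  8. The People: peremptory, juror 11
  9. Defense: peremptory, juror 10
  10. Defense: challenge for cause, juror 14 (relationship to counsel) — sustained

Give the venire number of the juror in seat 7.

17

Removed: #2, #5, #6, #8, #9, #10, #11, #13, #14, #15.
Seating in order: seats 1–7 → #1, #3, #4, #7, #12, #16, #17.
So seat 7 is #17.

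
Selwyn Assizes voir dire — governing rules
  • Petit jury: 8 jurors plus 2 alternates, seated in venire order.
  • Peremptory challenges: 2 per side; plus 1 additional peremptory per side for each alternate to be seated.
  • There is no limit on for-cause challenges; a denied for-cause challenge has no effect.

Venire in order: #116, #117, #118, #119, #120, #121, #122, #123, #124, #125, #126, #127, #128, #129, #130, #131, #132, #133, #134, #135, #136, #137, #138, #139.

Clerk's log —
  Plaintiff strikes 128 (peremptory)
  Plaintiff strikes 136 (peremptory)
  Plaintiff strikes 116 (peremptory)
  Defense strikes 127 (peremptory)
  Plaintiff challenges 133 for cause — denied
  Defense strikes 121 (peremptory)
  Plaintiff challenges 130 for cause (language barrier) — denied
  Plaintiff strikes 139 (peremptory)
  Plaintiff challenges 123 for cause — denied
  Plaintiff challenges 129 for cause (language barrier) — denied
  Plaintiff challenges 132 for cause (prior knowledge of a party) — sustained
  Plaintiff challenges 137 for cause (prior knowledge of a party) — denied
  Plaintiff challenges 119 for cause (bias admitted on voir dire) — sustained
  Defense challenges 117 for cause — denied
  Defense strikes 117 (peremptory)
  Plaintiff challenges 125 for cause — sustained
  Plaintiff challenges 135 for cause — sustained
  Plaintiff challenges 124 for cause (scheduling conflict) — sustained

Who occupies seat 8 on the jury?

Removed: #116, #117, #119, #121, #124, #125, #127, #128, #132, #135, #136, #139. (#123, #129, #130, #133, #137 stay — for-cause denied.)
Seating in order: seats 1–8 → #118, #120, #122, #123, #126, #129, #130, #131; alternates → #133, #134.
So seat 8 is #131.

131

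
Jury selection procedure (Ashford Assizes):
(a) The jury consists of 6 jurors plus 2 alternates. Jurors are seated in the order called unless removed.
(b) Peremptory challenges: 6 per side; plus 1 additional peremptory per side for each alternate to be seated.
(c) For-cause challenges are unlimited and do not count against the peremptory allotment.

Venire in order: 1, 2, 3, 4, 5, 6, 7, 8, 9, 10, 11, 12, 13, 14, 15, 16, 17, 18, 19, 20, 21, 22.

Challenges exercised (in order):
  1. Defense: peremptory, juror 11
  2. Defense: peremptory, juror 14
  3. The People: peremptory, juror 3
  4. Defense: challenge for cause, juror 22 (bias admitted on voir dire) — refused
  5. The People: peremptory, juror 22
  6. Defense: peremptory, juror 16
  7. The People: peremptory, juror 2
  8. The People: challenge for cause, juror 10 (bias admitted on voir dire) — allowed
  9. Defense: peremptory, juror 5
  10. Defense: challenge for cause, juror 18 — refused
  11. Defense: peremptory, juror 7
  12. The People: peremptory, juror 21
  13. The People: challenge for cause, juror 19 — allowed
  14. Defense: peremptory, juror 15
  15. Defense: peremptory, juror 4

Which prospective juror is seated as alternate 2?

18

Removed: #2, #3, #4, #5, #7, #10, #11, #14, #15, #16, #19, #21, #22. (#18 stays — for-cause denied.)
Filling seats in venire order through position 8: #1, #6, #8, #9, #12, #13, #17, #18.
So alternate 2 is #18.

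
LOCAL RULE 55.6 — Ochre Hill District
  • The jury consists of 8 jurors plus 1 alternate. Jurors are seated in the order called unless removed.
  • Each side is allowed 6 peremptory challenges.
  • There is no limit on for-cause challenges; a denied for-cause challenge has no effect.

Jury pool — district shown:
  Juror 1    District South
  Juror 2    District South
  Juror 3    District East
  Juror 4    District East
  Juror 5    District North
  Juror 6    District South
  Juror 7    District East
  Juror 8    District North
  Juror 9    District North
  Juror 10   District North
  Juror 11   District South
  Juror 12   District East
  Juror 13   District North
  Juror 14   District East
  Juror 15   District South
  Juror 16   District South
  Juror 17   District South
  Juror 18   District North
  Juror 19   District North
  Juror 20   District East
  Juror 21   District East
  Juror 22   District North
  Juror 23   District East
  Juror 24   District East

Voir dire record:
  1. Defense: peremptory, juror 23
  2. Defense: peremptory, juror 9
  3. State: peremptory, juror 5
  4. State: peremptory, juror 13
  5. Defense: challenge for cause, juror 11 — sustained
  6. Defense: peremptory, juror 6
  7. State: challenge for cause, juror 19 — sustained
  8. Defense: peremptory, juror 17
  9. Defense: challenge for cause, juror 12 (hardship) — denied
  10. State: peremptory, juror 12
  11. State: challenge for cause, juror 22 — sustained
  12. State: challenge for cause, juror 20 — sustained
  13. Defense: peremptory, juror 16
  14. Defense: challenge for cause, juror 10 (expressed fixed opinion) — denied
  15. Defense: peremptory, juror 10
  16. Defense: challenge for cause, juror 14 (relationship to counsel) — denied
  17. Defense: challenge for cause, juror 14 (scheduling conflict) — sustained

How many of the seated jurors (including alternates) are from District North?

2

Removed: #5, #6, #9, #10, #11, #12, #13, #14, #16, #17, #19, #20, #22, #23.
Seated (9 incl. alternates): #1, #2, #3, #4, #7, #8, #15, #18, #21.
Of those, in District North: #8, #18 → 2.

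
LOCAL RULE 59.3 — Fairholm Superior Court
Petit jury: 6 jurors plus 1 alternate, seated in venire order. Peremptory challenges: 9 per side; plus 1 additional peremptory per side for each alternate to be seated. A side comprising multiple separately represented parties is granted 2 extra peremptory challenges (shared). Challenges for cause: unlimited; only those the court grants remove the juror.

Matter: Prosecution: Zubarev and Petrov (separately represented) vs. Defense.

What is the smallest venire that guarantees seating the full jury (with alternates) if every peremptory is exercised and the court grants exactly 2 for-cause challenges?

Seats to fill: 6 + 1 alternates = 7.
Peremptories — Prosecution: 9 + 1×1 + 2 = 12; Defense: 9 + 1×1 = 10; total 22.
For-cause removals: 2.
Minimum venire: 7 + 22 + 2 = 31.

31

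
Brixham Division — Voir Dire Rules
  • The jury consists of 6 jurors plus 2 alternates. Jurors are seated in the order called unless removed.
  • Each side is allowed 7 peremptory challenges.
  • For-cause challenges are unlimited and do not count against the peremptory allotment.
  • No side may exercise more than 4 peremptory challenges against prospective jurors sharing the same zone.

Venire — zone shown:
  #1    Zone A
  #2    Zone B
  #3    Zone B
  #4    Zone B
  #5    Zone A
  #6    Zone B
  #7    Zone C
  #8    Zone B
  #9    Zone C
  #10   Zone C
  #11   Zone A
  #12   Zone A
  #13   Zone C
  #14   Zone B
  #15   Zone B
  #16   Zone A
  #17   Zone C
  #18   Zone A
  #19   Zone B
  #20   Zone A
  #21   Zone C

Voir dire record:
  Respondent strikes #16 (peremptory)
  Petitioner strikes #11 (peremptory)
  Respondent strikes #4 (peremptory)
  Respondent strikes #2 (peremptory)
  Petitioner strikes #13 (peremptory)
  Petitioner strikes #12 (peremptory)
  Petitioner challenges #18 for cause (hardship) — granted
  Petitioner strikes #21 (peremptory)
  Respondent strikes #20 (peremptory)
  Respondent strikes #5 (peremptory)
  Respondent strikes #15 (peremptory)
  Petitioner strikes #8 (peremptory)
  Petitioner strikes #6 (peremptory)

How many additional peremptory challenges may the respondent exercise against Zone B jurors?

Respondent peremptories so far: #16, #4, #2, #20, #5, #15 — 6 of 7 used, 1 left overall.
Against Zone B: #4, #2, #15 — 3 used; per-zone cap 4 leaves 1.
Binding limit: min(1, 1) = 1.

1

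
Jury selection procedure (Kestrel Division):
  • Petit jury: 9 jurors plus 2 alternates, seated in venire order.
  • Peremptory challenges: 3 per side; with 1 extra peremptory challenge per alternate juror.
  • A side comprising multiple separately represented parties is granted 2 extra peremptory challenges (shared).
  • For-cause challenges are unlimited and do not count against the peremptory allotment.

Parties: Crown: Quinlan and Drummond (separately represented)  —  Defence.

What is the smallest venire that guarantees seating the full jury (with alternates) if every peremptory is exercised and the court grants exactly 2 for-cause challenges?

25

Seats to fill: 9 + 2 alternates = 11.
Peremptories — Crown: 3 + 1×2 + 2 = 7; Defence: 3 + 1×2 = 5; total 12.
For-cause removals: 2.
Minimum venire: 11 + 12 + 2 = 25.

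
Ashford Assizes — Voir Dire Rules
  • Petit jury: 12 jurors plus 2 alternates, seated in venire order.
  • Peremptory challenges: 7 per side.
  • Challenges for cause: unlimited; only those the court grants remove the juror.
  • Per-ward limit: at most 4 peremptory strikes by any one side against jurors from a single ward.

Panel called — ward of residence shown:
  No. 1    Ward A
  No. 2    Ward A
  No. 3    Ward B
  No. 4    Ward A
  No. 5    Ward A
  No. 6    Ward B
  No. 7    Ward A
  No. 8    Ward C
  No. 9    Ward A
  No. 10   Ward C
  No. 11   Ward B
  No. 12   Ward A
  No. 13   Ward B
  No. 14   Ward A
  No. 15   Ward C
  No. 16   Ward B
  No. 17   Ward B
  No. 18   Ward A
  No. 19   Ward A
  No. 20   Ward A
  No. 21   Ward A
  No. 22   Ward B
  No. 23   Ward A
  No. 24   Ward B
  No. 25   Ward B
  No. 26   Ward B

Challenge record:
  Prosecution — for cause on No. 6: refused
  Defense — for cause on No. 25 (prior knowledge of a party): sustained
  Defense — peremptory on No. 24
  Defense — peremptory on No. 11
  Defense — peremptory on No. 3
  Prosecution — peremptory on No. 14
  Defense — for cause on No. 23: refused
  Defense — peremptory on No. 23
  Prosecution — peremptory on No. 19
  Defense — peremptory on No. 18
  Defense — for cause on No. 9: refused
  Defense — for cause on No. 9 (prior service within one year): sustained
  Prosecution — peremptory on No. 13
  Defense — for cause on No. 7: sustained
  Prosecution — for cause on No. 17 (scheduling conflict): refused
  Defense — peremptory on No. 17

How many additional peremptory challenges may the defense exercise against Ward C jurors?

Defense peremptories so far: #24, #11, #3, #23, #18, #17 — 6 of 7 used, 1 left overall.
Against Ward C: none yet — per-ward cap 4 leaves 4.
Binding limit: min(1, 4) = 1.

1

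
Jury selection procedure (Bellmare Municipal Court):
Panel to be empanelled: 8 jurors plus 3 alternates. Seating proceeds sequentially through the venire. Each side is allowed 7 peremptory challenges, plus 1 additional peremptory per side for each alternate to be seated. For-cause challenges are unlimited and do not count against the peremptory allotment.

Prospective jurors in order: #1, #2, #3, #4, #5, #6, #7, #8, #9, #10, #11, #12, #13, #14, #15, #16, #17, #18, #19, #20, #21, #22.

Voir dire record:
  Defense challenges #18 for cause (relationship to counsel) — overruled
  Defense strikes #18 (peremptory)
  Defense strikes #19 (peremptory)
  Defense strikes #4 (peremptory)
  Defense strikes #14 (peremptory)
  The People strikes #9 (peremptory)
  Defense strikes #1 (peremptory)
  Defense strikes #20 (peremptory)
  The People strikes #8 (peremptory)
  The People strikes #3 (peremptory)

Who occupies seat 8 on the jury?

13

Removed: #1, #3, #4, #8, #9, #14, #18, #19, #20.
Seating in order: seats 1–8 → #2, #5, #6, #7, #10, #11, #12, #13; alternates → #15, #16, #17.
So seat 8 is #13.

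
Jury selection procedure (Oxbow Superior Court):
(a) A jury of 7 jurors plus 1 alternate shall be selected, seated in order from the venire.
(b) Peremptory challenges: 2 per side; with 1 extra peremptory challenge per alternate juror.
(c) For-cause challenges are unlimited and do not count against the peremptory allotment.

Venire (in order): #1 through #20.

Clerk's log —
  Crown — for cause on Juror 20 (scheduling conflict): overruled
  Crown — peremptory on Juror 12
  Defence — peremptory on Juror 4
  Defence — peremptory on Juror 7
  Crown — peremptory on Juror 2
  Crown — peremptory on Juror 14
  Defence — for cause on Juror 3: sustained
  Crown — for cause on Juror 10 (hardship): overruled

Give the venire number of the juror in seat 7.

11

Removed: #2, #3, #4, #7, #12, #14. (#10, #20 stay — for-cause denied.)
Seating in order: seats 1–7 → #1, #5, #6, #8, #9, #10, #11; alternates → #13.
So seat 7 is #11.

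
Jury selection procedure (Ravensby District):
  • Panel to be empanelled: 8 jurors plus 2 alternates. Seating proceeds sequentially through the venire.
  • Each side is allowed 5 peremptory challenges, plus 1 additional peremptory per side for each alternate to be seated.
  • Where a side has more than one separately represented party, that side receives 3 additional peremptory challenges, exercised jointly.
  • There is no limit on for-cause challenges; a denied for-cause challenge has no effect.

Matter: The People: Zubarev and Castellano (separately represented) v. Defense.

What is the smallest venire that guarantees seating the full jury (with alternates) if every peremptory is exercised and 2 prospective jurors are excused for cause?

29

Seats to fill: 8 + 2 alternates = 10.
Peremptories — The People: 5 + 1×2 + 3 = 10; Defense: 5 + 1×2 = 7; total 17.
For-cause removals: 2.
Minimum venire: 10 + 17 + 2 = 29.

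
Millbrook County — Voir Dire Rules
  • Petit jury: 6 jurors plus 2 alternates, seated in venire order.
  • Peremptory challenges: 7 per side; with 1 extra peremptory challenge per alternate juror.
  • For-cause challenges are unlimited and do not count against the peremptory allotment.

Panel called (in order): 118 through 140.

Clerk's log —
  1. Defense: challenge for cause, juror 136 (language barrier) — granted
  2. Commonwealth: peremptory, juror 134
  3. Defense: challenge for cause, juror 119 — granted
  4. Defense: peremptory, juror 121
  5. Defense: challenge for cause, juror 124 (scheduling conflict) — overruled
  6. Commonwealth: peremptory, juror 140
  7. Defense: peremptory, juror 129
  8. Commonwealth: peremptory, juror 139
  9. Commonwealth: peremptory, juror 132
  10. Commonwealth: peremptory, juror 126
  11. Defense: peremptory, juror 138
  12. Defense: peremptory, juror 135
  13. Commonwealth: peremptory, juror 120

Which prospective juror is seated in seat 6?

127

Removed: #119, #120, #121, #126, #129, #132, #134, #135, #136, #138, #139, #140. (#124 stays — for-cause denied.)
Seating in order: seats 1–6 → #118, #122, #123, #124, #125, #127; alternates → #128, #130.
So seat 6 is #127.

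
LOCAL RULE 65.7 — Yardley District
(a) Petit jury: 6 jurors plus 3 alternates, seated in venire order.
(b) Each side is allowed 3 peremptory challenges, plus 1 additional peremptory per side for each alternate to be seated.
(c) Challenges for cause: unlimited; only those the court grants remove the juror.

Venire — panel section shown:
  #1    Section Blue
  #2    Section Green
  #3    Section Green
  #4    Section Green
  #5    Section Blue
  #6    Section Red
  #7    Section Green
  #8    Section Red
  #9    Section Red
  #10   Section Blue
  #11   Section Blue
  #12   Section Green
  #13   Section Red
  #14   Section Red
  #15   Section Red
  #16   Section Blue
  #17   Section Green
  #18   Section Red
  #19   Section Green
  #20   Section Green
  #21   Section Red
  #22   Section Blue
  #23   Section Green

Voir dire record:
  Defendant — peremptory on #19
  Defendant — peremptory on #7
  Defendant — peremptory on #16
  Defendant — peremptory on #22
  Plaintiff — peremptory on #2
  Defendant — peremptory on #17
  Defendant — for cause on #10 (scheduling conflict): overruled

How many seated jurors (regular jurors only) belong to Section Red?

2

Removed: #2, #7, #16, #17, #19, #22.
Seated jurors 1–6: #1, #3, #4, #5, #6, #8 (alternates #9, #10, #11 not counted).
Of those, in Section Red: #6, #8 → 2.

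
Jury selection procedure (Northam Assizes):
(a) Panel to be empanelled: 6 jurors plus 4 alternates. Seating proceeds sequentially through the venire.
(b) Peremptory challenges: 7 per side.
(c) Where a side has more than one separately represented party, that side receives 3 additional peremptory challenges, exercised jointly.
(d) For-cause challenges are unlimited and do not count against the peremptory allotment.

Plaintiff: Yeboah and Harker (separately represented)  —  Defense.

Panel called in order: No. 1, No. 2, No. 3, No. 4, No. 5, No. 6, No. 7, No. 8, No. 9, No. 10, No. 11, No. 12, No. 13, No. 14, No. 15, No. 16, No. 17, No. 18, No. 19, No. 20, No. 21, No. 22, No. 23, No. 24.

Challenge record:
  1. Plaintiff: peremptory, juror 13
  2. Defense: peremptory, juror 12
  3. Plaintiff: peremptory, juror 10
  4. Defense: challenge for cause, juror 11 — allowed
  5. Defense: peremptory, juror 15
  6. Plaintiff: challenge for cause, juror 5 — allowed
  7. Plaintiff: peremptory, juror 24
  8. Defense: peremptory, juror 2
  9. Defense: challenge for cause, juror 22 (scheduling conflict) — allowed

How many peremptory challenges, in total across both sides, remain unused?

11

Plaintiff allotment: 7 base + 3 multi-party = 10. Defense allotment: 7.
Plaintiff peremptories used: #13, #10, #24 — 3 (the for-cause on #5 doesn't count).
Defense peremptories used: #12, #15, #2 — 3 (for-cause on #11, #22 don't count).
Remaining: (10 − 3) + (7 − 3) = 11.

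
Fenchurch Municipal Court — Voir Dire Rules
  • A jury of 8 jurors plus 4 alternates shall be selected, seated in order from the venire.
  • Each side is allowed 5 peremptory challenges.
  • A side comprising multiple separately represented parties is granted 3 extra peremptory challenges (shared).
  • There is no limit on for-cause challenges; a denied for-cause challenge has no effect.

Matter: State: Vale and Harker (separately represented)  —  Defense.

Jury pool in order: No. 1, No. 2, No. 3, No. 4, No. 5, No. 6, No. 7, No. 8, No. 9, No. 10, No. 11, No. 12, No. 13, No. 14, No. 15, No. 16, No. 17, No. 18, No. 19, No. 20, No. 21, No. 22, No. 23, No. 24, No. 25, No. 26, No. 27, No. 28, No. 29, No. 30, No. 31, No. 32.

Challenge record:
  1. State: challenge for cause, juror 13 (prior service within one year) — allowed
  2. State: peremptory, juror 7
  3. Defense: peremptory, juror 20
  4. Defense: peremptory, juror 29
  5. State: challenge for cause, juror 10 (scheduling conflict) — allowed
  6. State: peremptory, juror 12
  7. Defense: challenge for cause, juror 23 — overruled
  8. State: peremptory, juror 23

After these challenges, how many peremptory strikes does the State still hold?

5

State allotment: 5 base + 3 multi-party = 8.
State peremptories used: #7, #12, #23 — 3 (for-cause on #13, #10 don't count).
Remaining: 8 − 3 = 5.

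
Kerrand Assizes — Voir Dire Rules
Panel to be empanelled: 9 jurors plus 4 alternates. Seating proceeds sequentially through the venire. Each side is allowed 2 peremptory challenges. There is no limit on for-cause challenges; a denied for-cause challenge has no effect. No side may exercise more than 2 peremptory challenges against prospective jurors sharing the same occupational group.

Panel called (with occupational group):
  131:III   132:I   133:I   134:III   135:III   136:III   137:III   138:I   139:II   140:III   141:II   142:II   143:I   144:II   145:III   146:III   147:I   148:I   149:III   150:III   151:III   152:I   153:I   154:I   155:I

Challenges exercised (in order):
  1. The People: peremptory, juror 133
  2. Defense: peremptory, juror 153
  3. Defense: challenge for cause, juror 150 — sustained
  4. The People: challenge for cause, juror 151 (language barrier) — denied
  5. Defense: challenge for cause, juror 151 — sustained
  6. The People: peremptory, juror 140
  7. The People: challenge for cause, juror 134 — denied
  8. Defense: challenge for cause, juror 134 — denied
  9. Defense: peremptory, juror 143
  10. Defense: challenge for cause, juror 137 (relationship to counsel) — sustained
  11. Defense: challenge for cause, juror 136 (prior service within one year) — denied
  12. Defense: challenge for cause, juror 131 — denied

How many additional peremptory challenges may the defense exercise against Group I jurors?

0

Defense peremptories so far: #153, #143 — 2 of 2 used, 0 left overall.
Against Group I: #153, #143 — 2 used; per-group cap 2 leaves 0.
Binding limit: min(0, 0) = 0.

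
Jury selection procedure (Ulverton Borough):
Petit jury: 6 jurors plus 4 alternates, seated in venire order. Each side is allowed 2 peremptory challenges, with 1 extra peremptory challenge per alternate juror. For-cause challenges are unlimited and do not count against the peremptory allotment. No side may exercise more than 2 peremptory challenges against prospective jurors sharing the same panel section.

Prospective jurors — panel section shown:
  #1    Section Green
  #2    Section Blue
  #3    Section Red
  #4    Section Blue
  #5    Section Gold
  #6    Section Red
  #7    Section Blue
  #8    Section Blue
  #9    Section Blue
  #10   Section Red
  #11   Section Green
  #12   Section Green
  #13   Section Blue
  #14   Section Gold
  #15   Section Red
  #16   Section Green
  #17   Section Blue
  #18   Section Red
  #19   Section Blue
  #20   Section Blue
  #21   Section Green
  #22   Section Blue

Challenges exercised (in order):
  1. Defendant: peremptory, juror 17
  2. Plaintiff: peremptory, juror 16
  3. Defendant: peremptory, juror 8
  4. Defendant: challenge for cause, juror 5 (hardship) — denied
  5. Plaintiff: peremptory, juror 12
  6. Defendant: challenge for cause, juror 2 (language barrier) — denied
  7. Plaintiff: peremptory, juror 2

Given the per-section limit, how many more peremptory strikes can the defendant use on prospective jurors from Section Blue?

0

Defendant peremptories so far: #17, #8 — 2 of 6 used, 4 left overall.
Against Section Blue: #17, #8 — 2 used; per-section cap 2 leaves 0.
Binding limit: min(4, 0) = 0.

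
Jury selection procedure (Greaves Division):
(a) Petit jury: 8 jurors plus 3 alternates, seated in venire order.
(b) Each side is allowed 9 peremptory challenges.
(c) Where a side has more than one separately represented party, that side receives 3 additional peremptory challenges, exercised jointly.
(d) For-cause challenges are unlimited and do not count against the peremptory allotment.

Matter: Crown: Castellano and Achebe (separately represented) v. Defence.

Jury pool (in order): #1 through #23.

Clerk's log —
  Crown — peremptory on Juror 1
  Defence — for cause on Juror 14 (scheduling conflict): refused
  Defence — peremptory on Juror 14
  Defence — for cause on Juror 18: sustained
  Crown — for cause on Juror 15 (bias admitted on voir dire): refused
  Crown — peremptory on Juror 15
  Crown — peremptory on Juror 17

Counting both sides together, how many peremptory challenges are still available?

17

Crown allotment: 9 base + 3 multi-party = 12. Defence allotment: 9.
Crown peremptories used: #1, #15, #17 — 3 (the for-cause on #15 doesn't count).
Defence peremptories used: #14 — 1 (for-cause on #14, #18 don't count).
Remaining: (12 − 3) + (9 − 1) = 17.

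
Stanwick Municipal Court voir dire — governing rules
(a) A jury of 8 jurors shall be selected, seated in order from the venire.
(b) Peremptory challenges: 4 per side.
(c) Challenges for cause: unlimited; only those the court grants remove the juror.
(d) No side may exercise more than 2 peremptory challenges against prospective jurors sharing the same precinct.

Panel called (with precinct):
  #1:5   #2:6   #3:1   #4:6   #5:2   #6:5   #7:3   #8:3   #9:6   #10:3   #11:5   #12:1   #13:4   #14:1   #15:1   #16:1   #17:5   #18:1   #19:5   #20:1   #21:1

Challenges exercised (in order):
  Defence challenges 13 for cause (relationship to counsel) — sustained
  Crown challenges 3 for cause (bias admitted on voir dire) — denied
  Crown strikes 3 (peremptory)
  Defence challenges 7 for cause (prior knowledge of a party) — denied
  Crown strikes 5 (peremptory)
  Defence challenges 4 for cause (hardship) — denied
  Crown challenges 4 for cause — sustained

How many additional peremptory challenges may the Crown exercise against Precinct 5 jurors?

2

Crown peremptories so far: #3, #5 — 2 of 4 used, 2 left overall.
Against Precinct 5: none yet — per-precinct cap 2 leaves 2.
Binding limit: min(2, 2) = 2.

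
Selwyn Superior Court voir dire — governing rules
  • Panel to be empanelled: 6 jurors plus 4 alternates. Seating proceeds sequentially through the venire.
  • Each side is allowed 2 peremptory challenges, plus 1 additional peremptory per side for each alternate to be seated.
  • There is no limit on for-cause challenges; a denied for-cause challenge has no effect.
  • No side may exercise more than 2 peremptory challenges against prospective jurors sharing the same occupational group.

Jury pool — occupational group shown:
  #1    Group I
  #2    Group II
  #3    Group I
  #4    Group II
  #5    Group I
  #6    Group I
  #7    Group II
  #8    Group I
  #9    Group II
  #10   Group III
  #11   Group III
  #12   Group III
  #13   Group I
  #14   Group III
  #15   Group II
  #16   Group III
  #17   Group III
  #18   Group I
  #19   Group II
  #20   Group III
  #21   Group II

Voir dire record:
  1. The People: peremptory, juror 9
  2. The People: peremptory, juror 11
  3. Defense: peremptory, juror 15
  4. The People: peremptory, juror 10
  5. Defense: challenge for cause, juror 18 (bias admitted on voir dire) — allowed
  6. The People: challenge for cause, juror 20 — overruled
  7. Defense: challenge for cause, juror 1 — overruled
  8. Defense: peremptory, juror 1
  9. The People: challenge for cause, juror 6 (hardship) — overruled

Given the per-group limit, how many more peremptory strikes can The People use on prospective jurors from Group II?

The People peremptories so far: #9, #11, #10 — 3 of 6 used, 3 left overall.
Against Group II: #9 — 1 used; per-group cap 2 leaves 1.
Binding limit: min(3, 1) = 1.

1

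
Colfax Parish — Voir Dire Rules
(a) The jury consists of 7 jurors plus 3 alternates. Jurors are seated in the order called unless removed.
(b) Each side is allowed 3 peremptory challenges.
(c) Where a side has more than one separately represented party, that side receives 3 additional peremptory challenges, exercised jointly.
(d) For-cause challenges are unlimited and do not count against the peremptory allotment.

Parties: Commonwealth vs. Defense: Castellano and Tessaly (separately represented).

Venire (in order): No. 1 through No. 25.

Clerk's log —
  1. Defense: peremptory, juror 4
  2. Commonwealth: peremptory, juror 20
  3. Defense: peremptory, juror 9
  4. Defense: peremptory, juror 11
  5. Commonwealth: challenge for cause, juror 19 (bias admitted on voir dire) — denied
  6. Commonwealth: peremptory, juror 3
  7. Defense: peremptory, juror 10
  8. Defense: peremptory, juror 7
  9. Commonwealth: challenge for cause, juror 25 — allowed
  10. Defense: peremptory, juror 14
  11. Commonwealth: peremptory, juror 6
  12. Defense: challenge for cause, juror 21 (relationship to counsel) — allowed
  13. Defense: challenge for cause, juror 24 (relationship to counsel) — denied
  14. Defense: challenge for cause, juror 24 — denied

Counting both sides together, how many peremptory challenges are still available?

Commonwealth allotment: 3. Defense allotment: 3 base + 3 multi-party = 6.
Commonwealth peremptories used: #20, #3, #6 — 3 (for-cause on #19, #25 don't count).
Defense peremptories used: #4, #9, #11, #10, #7, #14 — 6 (for-cause on #21, #24, #24 don't count).
Remaining: (3 − 3) + (6 − 6) = 0.

0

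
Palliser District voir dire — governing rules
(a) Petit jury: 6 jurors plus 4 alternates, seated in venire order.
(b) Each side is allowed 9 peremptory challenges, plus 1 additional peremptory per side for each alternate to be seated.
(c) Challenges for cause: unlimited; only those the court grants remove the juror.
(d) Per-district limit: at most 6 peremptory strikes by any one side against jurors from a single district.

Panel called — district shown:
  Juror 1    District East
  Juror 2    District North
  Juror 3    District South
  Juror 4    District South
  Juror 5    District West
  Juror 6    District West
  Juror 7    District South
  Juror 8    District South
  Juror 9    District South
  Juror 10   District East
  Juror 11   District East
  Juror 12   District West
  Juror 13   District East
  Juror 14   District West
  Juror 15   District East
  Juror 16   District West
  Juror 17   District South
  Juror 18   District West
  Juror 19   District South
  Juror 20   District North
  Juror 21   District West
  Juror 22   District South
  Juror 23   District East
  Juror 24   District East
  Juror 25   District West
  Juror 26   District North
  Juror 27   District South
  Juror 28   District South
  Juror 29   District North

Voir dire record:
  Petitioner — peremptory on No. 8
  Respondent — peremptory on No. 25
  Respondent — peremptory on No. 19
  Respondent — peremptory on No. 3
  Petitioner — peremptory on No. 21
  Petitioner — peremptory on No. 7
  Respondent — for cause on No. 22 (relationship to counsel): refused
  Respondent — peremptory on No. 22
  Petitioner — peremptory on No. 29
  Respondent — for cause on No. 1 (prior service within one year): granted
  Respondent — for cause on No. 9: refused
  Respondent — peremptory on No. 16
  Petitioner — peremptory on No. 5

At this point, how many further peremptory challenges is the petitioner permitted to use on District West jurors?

4

Petitioner peremptories so far: #8, #21, #7, #29, #5 — 5 of 13 used, 8 left overall.
Against District West: #21, #5 — 2 used; per-district cap 6 leaves 4.
Binding limit: min(8, 4) = 4.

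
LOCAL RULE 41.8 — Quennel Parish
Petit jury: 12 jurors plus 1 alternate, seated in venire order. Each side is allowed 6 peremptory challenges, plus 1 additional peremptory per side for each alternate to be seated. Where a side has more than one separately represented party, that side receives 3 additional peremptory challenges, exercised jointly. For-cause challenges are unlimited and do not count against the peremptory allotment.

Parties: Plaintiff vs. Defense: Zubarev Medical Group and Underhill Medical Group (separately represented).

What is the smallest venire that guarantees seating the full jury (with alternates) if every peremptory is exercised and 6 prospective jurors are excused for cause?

36

Seats to fill: 12 + 1 alternates = 13.
Peremptories — Plaintiff: 6 + 1×1 = 7; Defense: 6 + 1×1 + 3 = 10; total 17.
For-cause removals: 6.
Minimum venire: 13 + 17 + 6 = 36.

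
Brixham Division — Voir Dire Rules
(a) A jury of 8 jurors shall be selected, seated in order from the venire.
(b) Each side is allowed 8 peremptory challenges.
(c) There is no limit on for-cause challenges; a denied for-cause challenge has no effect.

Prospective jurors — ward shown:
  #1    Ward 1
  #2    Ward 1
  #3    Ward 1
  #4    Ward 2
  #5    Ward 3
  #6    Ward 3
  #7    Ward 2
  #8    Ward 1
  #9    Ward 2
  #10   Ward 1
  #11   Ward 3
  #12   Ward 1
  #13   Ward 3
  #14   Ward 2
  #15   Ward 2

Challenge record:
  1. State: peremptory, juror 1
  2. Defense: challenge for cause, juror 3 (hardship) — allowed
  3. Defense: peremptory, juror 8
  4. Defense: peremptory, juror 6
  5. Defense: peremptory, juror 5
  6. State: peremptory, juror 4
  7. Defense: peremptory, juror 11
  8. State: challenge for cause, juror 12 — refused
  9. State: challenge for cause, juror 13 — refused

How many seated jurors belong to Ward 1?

3

Removed: #1, #3, #4, #5, #6, #8, #11.
Seated jurors 1–8: #2, #7, #9, #10, #12, #13, #14, #15.
Of those, in Ward 1: #2, #10, #12 → 3.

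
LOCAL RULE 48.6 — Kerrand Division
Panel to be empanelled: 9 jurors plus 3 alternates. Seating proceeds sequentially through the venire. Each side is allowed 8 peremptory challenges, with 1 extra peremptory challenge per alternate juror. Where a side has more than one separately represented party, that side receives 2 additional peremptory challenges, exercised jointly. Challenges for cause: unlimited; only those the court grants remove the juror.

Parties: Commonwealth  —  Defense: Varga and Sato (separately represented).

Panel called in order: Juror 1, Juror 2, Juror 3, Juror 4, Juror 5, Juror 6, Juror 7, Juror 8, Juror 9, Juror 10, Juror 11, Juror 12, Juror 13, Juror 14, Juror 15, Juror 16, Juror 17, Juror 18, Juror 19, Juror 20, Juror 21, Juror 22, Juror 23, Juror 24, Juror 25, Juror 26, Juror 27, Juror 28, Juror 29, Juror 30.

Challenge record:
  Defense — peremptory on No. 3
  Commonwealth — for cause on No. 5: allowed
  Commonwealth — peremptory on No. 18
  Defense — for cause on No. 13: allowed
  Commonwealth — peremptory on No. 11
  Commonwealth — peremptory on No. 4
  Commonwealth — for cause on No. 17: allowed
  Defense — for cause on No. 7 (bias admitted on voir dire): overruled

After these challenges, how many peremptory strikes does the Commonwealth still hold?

Commonwealth allotment: 8 base + 1 × 3 alternates = 11.
Commonwealth peremptories used: #18, #11, #4 — 3 (for-cause on #5, #17 don't count).
Remaining: 11 − 3 = 8.

8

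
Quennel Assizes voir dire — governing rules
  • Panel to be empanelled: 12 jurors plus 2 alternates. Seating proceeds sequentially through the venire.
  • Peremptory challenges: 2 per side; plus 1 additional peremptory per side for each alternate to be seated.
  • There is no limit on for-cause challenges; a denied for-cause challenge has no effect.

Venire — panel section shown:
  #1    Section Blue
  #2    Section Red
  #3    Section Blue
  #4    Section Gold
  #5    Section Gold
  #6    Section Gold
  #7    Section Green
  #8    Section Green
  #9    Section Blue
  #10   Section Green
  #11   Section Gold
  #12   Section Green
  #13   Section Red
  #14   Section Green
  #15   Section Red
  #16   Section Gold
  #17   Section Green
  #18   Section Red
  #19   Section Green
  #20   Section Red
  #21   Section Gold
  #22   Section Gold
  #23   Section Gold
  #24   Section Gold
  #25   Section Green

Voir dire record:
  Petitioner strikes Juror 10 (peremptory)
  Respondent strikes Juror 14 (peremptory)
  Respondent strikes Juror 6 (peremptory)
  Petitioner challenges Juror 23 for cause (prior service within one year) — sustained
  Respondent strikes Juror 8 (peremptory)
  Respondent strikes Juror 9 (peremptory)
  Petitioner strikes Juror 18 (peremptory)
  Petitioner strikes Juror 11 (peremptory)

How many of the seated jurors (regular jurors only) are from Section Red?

Removed: #6, #8, #9, #10, #11, #14, #18, #23.
Seated jurors 1–12: #1, #2, #3, #4, #5, #7, #12, #13, #15, #16, #17, #19 (alternates #20, #21 not counted).
Of those, in Section Red: #2, #13, #15 → 3.

3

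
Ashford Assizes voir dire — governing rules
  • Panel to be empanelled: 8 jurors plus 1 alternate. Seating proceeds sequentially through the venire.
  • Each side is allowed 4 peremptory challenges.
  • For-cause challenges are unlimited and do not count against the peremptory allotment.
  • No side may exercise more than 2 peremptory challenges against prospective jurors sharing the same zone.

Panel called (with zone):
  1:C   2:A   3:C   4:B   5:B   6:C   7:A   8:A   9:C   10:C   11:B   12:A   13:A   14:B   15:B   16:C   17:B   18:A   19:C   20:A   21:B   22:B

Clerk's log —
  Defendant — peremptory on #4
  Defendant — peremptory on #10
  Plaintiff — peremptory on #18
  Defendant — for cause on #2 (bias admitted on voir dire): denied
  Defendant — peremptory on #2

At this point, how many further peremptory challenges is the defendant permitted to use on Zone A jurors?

1

Defendant peremptories so far: #4, #10, #2 — 3 of 4 used, 1 left overall.
Against Zone A: #2 — 1 used; per-zone cap 2 leaves 1.
Binding limit: min(1, 1) = 1.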